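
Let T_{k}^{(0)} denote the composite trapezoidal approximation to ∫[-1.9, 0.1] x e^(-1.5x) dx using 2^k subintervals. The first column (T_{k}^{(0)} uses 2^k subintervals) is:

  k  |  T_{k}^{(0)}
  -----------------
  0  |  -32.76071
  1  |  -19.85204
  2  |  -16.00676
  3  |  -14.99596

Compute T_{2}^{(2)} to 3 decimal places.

-14.670

Richardson extrapolation on the trapezoidal column (denominator 4−1=3):
T_{1}^{(1)} = -19.85204 + (-19.85204 − (-32.76071))/3 = -15.54915
T_{2}^{(1)} = -16.00676 + (-16.00676 − (-19.85204))/3 = -14.72500
T_{2}^{(2)} = (16·(-14.72500) − (-15.54915)) / 15 = -14.67006
(Column j=1 coincides with Simpson's rule on the same nodes.)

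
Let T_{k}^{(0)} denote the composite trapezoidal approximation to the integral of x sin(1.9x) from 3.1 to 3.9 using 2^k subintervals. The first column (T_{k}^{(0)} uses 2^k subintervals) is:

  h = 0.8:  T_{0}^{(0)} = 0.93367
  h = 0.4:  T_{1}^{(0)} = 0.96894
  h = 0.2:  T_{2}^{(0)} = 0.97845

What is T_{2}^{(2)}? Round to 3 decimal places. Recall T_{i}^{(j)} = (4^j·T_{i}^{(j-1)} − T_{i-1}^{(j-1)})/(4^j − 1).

0.982

T_{1}^{(1)} = (4·0.96894 − 0.93367) / 3 = 0.98070
T_{2}^{(1)} = (4·0.97845 − 0.96894) / 3 = 0.98162
T_{2}^{(2)} = 0.98162 + (0.98162 − 0.98070)/15 = 0.98168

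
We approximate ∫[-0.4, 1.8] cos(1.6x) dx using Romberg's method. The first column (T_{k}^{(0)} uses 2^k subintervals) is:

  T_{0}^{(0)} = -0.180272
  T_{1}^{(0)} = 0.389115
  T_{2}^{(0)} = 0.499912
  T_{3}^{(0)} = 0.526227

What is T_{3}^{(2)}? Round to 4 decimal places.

0.5349

T_{2}^{(1)} = 0.499912 + (0.499912 − 0.389115)/3 = 0.536844
T_{3}^{(1)} = 0.526227 + (0.526227 − 0.499912)/3 = 0.534999
T_{3}^{(2)} = (16·0.534999 − 0.536844) / 15 = 0.534876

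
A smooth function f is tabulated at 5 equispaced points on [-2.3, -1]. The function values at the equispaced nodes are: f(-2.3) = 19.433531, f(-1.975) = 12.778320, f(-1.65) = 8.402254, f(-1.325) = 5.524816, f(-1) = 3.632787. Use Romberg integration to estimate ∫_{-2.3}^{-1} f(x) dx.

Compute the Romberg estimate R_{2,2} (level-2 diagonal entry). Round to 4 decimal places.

R_{0,0} (trapezoid, 1 panel, h=1.3000): 14.993107
R_{1,0} (trapezoid, 2 panels, h=0.6500): 12.958018
R_{2,0} (trapezoid, 4 panels, h=0.3250): 12.427528
R_{1,1} = 12.958018 + (12.958018 − 14.993107)/3 = 12.279655
R_{2,1} = 12.427528 + (12.427528 − 12.958018)/3 = 12.250698
R_{2,2} = 12.250698 + (12.250698 − 12.279655)/15 = 12.248768

12.2488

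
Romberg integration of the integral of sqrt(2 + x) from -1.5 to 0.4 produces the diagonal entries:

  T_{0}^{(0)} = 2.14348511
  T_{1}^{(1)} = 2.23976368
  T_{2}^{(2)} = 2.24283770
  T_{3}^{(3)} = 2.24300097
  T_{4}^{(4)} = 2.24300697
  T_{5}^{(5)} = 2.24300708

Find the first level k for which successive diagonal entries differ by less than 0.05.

|T_{1}^{(1)} − T_{0}^{(0)}| = 0.09627857 ≥ 0.05
|T_{2}^{(2)} − T_{1}^{(1)}| = 0.00307402 < 0.05

k = 2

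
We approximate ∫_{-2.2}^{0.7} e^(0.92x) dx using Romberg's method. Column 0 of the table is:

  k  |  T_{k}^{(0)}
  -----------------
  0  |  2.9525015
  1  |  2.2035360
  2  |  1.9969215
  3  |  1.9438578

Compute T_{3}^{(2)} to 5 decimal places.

1.92604

T_{2}^{(1)} = 1.9969215 + (1.9969215 − 2.2035360)/3 = 1.9280500
T_{3}^{(1)} = (4·1.9438578 − 1.9969215) / 3 = 1.9261699
T_{3}^{(2)} = (16·1.9261699 − 1.9280500) / 15 = 1.9260446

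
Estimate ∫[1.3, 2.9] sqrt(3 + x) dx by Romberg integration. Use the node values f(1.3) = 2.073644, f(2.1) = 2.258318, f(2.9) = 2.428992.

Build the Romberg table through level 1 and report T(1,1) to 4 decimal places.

3.6096

T(0,0) (trapezoid, 1 panel, h=1.6000): 3.602109
T(1,0) (trapezoid, 2 panels, h=0.8000): 3.607709
T(1,1) = 3.607709 + (3.607709 − 3.602109)/3 = 3.609576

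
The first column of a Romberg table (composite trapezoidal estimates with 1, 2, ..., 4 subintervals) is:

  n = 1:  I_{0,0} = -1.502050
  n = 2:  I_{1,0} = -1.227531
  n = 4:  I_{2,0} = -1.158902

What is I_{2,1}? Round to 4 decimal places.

-1.1360

Richardson extrapolation on the trapezoidal column (denominator 4−1=3):
I_{2,1} = -1.158902 + (-1.158902 − (-1.227531))/3 = -1.136026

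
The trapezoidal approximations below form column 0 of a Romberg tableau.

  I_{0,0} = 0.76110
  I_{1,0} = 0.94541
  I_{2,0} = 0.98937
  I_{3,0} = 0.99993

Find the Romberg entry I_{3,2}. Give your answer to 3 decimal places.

1.003

Richardson extrapolation on the trapezoidal column (denominator 4−1=3):
I_{2,1} = (4·0.98937 − 0.94541) / 3 = 1.00402
I_{3,1} = 0.99993 + (0.99993 − 0.98937)/3 = 1.00345
I_{3,2} = (16·1.00345 − 1.00402) / 15 = 1.00341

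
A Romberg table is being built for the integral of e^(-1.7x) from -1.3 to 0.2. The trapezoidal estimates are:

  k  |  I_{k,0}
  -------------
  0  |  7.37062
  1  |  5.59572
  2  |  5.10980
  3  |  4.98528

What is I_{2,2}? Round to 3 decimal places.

Richardson extrapolation on the trapezoidal column (denominator 4−1=3):
I_{1,1} = 5.59572 + (5.59572 − 7.37062)/3 = 5.00409
I_{2,1} = (4·5.10980 − 5.59572) / 3 = 4.94783
I_{2,2} = 4.94783 + (4.94783 − 5.00409)/15 = 4.94408
(Column j=1 coincides with Simpson's rule on the same nodes.)

4.944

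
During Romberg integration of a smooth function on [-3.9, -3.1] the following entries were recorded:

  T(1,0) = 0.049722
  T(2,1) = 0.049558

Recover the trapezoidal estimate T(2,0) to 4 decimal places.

0.0496

From T(2,1) = (4·T(2,0) − T(1,0))/3, solve for T(2,0):
4·T(2,0) = 3·0.049558 + 0.049722 = 0.198396
T(2,0) = 0.049599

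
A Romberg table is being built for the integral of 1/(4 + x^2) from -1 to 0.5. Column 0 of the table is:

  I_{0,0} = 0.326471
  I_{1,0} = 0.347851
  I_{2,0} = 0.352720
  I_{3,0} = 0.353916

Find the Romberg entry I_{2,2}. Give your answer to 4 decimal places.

Richardson extrapolation on the trapezoidal column (denominator 4−1=3):
I_{1,1} = 0.347851 + (0.347851 − 0.326471)/3 = 0.354978
I_{2,1} = 0.352720 + (0.352720 − 0.347851)/3 = 0.354343
I_{2,2} = (16·0.354343 − 0.354978) / 15 = 0.354301
(Column j=1 coincides with Simpson's rule on the same nodes.)

0.3543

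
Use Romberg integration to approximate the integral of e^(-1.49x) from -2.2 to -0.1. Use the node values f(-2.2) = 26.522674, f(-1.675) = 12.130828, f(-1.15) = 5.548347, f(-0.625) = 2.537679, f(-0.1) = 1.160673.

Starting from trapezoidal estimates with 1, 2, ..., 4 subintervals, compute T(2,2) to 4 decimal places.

T(0,0) (trapezoid, 1 panel, h=2.1000): 29.067514
T(1,0) (trapezoid, 2 panels, h=1.0500): 20.359522
T(2,0) (trapezoid, 4 panels, h=0.5250): 17.880727
T(1,1) = 20.359522 + (20.359522 − 29.067514)/3 = 17.456858
T(2,1) = 17.880727 + (17.880727 − 20.359522)/3 = 17.054462
T(2,2) = 17.054462 + (17.054462 − 17.456858)/15 = 17.027636

17.0276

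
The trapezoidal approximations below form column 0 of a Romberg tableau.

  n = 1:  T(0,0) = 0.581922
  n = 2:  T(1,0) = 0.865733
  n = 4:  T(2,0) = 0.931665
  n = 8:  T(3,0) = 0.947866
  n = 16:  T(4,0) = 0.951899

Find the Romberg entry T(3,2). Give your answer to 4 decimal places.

0.9532

Richardson extrapolation on the trapezoidal column (denominator 4−1=3):
T(2,1) = (4·0.931665 − 0.865733) / 3 = 0.953642
T(3,1) = (4·0.947866 − 0.931665) / 3 = 0.953266
T(3,2) = 0.953266 + (0.953266 − 0.953642)/15 = 0.953241
(Column j=1 coincides with Simpson's rule on the same nodes.)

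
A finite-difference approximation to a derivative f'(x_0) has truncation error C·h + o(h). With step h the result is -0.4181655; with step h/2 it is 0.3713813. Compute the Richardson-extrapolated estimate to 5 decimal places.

1.16093

Extrapolated value = (2·A(h/2) − A(h)) / (2 − 1)
= (2·0.3713813 − (-0.4181655)) / 1
= 1.1609281 / 1 = 1.1609281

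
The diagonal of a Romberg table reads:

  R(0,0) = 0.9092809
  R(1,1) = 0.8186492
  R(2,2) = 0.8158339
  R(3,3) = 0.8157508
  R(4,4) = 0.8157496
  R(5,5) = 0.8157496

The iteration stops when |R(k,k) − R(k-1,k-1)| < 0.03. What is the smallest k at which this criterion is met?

k = 2

|R(1,1) − R(0,0)| = 0.0906317 ≥ 0.03
|R(2,2) − R(1,1)| = 0.0028153 < 0.03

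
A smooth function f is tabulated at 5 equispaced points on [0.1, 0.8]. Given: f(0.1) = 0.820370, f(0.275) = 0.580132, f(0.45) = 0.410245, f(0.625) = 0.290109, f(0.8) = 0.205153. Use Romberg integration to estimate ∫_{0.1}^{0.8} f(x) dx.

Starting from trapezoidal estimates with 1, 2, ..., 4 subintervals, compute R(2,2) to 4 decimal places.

R(0,0) (trapezoid, 1 panel, h=0.7000): 0.358933
R(1,0) (trapezoid, 2 panels, h=0.3500): 0.323052
R(2,0) (trapezoid, 4 panels, h=0.1750): 0.313818
R(1,1) = 0.323052 + (0.323052 − 0.358933)/3 = 0.311092
R(2,1) = 0.313818 + (0.313818 − 0.323052)/3 = 0.310740
R(2,2) = 0.310740 + (0.310740 − 0.311092)/15 = 0.310717

0.3107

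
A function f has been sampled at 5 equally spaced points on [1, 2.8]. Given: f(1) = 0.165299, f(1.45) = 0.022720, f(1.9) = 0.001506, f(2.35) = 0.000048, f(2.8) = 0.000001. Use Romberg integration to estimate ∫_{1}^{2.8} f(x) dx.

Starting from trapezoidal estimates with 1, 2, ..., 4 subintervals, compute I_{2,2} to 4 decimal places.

0.0381

I_{0,0} (trapezoid, 1 panel, h=1.8000): 0.148770
I_{1,0} (trapezoid, 2 panels, h=0.9000): 0.075740
I_{2,0} (trapezoid, 4 panels, h=0.4500): 0.048116
I_{1,1} = 0.075740 + (0.075740 − 0.148770)/3 = 0.051397
I_{2,1} = 0.048116 + (0.048116 − 0.075740)/3 = 0.038908
I_{2,2} = 0.038908 + (0.038908 − 0.051397)/15 = 0.038075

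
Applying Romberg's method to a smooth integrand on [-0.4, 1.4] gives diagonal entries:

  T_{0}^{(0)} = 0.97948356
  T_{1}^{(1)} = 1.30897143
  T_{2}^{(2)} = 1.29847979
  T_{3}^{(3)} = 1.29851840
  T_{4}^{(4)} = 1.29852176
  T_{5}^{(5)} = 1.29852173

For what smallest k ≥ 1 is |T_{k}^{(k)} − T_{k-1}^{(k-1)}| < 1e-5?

|T_{1}^{(1)} − T_{0}^{(0)}| = 0.32948787 ≥ 1e-5
|T_{2}^{(2)} − T_{1}^{(1)}| = 0.01049164 ≥ 1e-5
|T_{3}^{(3)} − T_{2}^{(2)}| = 0.00003861 ≥ 1e-5
|T_{4}^{(4)} − T_{3}^{(3)}| = 0.00000336 < 1e-5

k = 4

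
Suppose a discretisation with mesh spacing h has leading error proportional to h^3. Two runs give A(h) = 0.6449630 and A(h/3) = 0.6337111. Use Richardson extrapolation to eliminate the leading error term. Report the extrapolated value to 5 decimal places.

0.63328

The leading error scales as h^3; refining by a factor of 3 reduces it by 3^3 = 27.
Extrapolated value = (27·A(h/3) − A(h)) / (27 − 1)
= (27·0.6337111 − 0.6449630) / 26
= 16.4652367 / 26 = 0.6332783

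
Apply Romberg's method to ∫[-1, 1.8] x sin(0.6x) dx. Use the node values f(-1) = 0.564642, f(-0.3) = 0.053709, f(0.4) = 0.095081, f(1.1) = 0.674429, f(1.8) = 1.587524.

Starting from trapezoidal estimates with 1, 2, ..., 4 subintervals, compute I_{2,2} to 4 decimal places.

1.2291

I_{0,0} (trapezoid, 1 panel, h=2.8000): 3.013032
I_{1,0} (trapezoid, 2 panels, h=1.4000): 1.639630
I_{2,0} (trapezoid, 4 panels, h=0.7000): 1.329511
I_{1,1} = 1.639630 + (1.639630 − 3.013032)/3 = 1.181829
I_{2,1} = 1.329511 + (1.329511 − 1.639630)/3 = 1.226138
I_{2,2} = 1.226138 + (1.226138 − 1.181829)/15 = 1.229092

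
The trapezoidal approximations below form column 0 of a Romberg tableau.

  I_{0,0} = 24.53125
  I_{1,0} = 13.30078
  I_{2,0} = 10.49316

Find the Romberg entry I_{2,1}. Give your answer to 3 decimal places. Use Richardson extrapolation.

Richardson extrapolation on the trapezoidal column (denominator 4−1=3):
I_{2,1} = 10.49316 + (10.49316 − 13.30078)/3 = 9.55729

9.557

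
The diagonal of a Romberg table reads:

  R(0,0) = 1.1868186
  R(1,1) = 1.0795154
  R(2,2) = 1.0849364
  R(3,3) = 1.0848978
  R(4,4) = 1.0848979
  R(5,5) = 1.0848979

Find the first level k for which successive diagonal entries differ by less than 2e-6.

|R(1,1) − R(0,0)| = 0.1073032 ≥ 2e-6
|R(2,2) − R(1,1)| = 0.0054210 ≥ 2e-6
|R(3,3) − R(2,2)| = 0.0000386 ≥ 2e-6
|R(4,4) − R(3,3)| = 0.0000001 < 2e-6

k = 4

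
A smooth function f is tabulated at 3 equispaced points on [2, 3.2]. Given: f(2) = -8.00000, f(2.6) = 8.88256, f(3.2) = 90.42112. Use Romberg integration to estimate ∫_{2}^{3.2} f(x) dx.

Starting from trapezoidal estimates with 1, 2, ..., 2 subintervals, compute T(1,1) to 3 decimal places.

23.590

T(0,0) (trapezoid, 1 panel, h=1.2000): 49.45267
T(1,0) (trapezoid, 2 panels, h=0.6000): 30.05587
T(1,1) = 30.05587 + (30.05587 − 49.45267)/3 = 23.59027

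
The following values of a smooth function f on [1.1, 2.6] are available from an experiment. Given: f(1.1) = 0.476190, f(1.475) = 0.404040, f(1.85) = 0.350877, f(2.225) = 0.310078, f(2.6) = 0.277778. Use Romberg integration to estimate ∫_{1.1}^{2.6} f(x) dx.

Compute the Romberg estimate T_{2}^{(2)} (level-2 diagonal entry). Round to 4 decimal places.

0.5390

T_{0}^{(0)} (trapezoid, 1 panel, h=1.5000): 0.565476
T_{1}^{(0)} (trapezoid, 2 panels, h=0.7500): 0.545896
T_{2}^{(0)} (trapezoid, 4 panels, h=0.3750): 0.540742
T_{1}^{(1)} = 0.545896 + (0.545896 − 0.565476)/3 = 0.539369
T_{2}^{(1)} = 0.540742 + (0.540742 − 0.545896)/3 = 0.539024
T_{2}^{(2)} = 0.539024 + (0.539024 − 0.539369)/15 = 0.539001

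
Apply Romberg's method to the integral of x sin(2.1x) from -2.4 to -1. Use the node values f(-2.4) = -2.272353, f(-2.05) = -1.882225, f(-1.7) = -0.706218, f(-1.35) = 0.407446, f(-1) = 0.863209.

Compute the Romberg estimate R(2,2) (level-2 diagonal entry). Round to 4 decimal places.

-1.0194

R(0,0) (trapezoid, 1 panel, h=1.4000): -0.986401
R(1,0) (trapezoid, 2 panels, h=0.7000): -0.987553
R(2,0) (trapezoid, 4 panels, h=0.3500): -1.009949
R(1,1) = -0.987553 + (-0.987553 − (-0.986401))/3 = -0.987937
R(2,1) = -1.009949 + (-1.009949 − (-0.987553))/3 = -1.017414
R(2,2) = -1.017414 + (-1.017414 − (-0.987937))/15 = -1.019379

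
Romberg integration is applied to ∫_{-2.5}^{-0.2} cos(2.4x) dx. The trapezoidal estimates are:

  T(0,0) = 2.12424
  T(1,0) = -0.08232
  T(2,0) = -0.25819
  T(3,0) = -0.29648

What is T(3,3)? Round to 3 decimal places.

T(1,1) = (4·(-0.08232) − 2.12424) / 3 = -0.81784
T(2,1) = (4·(-0.25819) − (-0.08232)) / 3 = -0.31681
T(3,1) = -0.29648 + (-0.29648 − (-0.25819))/3 = -0.30924
T(2,2) = (16·(-0.31681) − (-0.81784)) / 15 = -0.28341
T(3,2) = -0.30924 + (-0.30924 − (-0.31681))/15 = -0.30874
T(3,3) = -0.30874 + (-0.30874 − (-0.28341))/63 = -0.30914

-0.309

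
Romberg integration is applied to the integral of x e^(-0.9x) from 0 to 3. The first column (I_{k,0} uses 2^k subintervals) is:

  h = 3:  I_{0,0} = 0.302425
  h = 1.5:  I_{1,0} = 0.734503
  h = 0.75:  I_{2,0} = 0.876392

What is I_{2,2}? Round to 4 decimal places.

0.9267

Richardson extrapolation on the trapezoidal column (denominator 4−1=3):
I_{1,1} = 0.734503 + (0.734503 − 0.302425)/3 = 0.878529
I_{2,1} = (4·0.876392 − 0.734503) / 3 = 0.923688
I_{2,2} = (16·0.923688 − 0.878529) / 15 = 0.926699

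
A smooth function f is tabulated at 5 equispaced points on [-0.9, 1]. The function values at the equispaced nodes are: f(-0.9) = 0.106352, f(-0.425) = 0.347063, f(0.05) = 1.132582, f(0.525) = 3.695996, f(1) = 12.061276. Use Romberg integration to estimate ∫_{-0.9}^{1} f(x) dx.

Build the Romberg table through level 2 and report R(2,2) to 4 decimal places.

R(0,0) (trapezoid, 1 panel, h=1.9000): 11.559247
R(1,0) (trapezoid, 2 panels, h=0.9500): 6.855576
R(2,0) (trapezoid, 4 panels, h=0.4750): 5.348241
R(1,1) = 6.855576 + (6.855576 − 11.559247)/3 = 5.287686
R(2,1) = 5.348241 + (5.348241 − 6.855576)/3 = 4.845796
R(2,2) = 4.845796 + (4.845796 − 5.287686)/15 = 4.816337

4.8163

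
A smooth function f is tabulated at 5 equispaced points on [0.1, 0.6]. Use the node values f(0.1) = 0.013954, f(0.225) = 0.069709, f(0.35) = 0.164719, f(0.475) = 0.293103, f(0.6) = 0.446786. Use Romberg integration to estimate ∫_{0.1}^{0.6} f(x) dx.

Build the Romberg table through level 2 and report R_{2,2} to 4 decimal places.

0.0934

R_{0,0} (trapezoid, 1 panel, h=0.5000): 0.115185
R_{1,0} (trapezoid, 2 panels, h=0.2500): 0.098772
R_{2,0} (trapezoid, 4 panels, h=0.1250): 0.094738
R_{1,1} = 0.098772 + (0.098772 − 0.115185)/3 = 0.093301
R_{2,1} = 0.094738 + (0.094738 − 0.098772)/3 = 0.093393
R_{2,2} = 0.093393 + (0.093393 − 0.093301)/15 = 0.093399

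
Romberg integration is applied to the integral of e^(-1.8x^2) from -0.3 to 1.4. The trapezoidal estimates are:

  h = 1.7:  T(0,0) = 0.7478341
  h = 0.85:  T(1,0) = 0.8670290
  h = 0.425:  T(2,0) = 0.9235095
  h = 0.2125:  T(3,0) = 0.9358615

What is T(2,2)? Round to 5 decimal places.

T(1,1) = (4·0.8670290 − 0.7478341) / 3 = 0.9067606
T(2,1) = 0.9235095 + (0.9235095 − 0.8670290)/3 = 0.9423363
T(2,2) = 0.9423363 + (0.9423363 − 0.9067606)/15 = 0.9447080

0.94471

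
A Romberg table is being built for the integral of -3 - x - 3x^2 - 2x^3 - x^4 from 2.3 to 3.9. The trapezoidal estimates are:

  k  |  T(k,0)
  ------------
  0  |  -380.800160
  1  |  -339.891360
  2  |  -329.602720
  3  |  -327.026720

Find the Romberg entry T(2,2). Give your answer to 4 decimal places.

-326.1677

T(1,1) = (4·(-339.891360) − (-380.800160)) / 3 = -326.255093
T(2,1) = -329.602720 + (-329.602720 − (-339.891360))/3 = -326.173173
T(2,2) = (16·(-326.173173) − (-326.255093)) / 15 = -326.167712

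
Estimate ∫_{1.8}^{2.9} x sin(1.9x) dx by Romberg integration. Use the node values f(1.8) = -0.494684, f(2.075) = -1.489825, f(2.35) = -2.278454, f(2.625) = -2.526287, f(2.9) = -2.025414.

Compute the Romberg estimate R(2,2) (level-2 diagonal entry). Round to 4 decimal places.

R(0,0) (trapezoid, 1 panel, h=1.1000): -1.386054
R(1,0) (trapezoid, 2 panels, h=0.5500): -1.946177
R(2,0) (trapezoid, 4 panels, h=0.2750): -2.077519
R(1,1) = -1.946177 + (-1.946177 − (-1.386054))/3 = -2.132885
R(2,1) = -2.077519 + (-2.077519 − (-1.946177))/3 = -2.121300
R(2,2) = -2.121300 + (-2.121300 − (-2.132885))/15 = -2.120528

-2.1205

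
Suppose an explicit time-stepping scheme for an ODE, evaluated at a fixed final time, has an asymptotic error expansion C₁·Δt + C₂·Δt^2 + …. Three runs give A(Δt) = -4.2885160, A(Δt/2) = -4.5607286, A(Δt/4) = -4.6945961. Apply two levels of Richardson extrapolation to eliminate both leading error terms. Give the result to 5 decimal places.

-4.82697

First eliminate the Δt term (factor 2^1 = 2):
  B₁ = (2·(-4.5607286) − (-4.2885160))/1 = -4.8329412
  B₂ = (2·(-4.6945961) − (-4.5607286))/1 = -4.8284636
Then eliminate the Δt^2 term (factor 2^2 = 4):
  (4·(-4.8284636) − (-4.8329412))/3 = -4.8269711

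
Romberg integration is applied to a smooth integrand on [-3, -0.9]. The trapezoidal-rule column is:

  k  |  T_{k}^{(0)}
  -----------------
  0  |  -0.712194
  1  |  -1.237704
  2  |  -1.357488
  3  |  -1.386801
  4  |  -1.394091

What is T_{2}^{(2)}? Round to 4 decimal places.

-1.3964

Richardson extrapolation on the trapezoidal column (denominator 4−1=3):
T_{1}^{(1)} = (4·(-1.237704) − (-0.712194)) / 3 = -1.412874
T_{2}^{(1)} = (4·(-1.357488) − (-1.237704)) / 3 = -1.397416
T_{2}^{(2)} = -1.397416 + (-1.397416 − (-1.412874))/15 = -1.396385
(Column j=1 coincides with Simpson's rule on the same nodes.)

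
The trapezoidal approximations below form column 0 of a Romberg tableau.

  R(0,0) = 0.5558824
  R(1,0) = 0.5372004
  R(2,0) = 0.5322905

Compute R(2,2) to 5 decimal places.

0.53063

R(1,1) = (4·0.5372004 − 0.5558824) / 3 = 0.5309731
R(2,1) = 0.5322905 + (0.5322905 − 0.5372004)/3 = 0.5306539
R(2,2) = 0.5306539 + (0.5306539 − 0.5309731)/15 = 0.5306326
(Column j=1 coincides with Simpson's rule on the same nodes.)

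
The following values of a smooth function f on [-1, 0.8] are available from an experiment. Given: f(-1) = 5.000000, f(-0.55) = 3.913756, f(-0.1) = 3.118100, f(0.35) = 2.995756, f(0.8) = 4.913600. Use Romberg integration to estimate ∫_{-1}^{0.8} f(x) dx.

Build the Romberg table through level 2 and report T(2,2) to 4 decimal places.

6.5583

T(0,0) (trapezoid, 1 panel, h=1.8000): 8.922240
T(1,0) (trapezoid, 2 panels, h=0.9000): 7.267410
T(2,0) (trapezoid, 4 panels, h=0.4500): 6.742985
T(1,1) = 7.267410 + (7.267410 − 8.922240)/3 = 6.715800
T(2,1) = 6.742985 + (6.742985 − 7.267410)/3 = 6.568177
T(2,2) = 6.568177 + (6.568177 − 6.715800)/15 = 6.558335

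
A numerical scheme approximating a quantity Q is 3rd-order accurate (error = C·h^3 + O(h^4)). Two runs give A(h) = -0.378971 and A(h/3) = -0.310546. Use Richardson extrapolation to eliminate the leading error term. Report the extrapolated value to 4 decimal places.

-0.3079

The leading error scales as h^3; refining by a factor of 3 reduces it by 3^3 = 27.
Extrapolated value = (27·A(h/3) − A(h)) / (27 − 1)
= (27·(-0.310546) − (-0.378971)) / 26
= -8.005771 / 26 = -0.307914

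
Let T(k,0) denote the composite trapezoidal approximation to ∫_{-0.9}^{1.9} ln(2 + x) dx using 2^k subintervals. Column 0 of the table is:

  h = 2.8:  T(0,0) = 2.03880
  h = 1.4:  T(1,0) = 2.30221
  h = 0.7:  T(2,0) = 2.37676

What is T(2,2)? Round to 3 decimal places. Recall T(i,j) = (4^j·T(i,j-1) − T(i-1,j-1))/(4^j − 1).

2.402

Richardson extrapolation on the trapezoidal column (denominator 4−1=3):
T(1,1) = (4·2.30221 − 2.03880) / 3 = 2.39001
T(2,1) = 2.37676 + (2.37676 − 2.30221)/3 = 2.40161
T(2,2) = 2.40161 + (2.40161 − 2.39001)/15 = 2.40238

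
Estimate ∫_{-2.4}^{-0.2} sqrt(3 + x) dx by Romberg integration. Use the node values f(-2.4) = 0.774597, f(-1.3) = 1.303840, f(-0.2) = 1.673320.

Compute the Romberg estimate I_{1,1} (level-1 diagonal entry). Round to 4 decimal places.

2.8099

I_{0,0} (trapezoid, 1 panel, h=2.2000): 2.692709
I_{1,0} (trapezoid, 2 panels, h=1.1000): 2.780578
I_{1,1} = 2.780578 + (2.780578 − 2.692709)/3 = 2.809868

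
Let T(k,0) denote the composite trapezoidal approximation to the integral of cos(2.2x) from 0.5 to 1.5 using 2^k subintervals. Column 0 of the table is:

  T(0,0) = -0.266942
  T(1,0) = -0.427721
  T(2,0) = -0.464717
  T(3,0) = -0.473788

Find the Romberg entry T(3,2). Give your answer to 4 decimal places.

T(2,1) = -0.464717 + (-0.464717 − (-0.427721))/3 = -0.477049
T(3,1) = -0.473788 + (-0.473788 − (-0.464717))/3 = -0.476812
T(3,2) = (16·(-0.476812) − (-0.477049)) / 15 = -0.476796

-0.4768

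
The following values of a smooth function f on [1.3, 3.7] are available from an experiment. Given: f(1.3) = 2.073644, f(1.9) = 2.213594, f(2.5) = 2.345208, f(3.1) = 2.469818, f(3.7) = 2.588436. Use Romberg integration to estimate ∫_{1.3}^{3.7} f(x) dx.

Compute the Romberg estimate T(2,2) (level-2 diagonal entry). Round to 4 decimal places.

5.6172

T(0,0) (trapezoid, 1 panel, h=2.4000): 5.594496
T(1,0) (trapezoid, 2 panels, h=1.2000): 5.611498
T(2,0) (trapezoid, 4 panels, h=0.6000): 5.615796
T(1,1) = 5.611498 + (5.611498 − 5.594496)/3 = 5.617165
T(2,1) = 5.615796 + (5.615796 − 5.611498)/3 = 5.617229
T(2,2) = 5.617229 + (5.617229 − 5.617165)/15 = 5.617233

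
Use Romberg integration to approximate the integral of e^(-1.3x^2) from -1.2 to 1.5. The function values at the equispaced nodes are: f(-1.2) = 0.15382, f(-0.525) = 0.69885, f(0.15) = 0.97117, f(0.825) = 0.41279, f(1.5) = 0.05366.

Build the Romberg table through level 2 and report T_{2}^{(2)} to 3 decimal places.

1.460

T_{0}^{(0)} (trapezoid, 1 panel, h=2.7000): 0.28010
T_{1}^{(0)} (trapezoid, 2 panels, h=1.3500): 1.45113
T_{2}^{(0)} (trapezoid, 4 panels, h=0.6750): 1.47592
T_{1}^{(1)} = 1.45113 + (1.45113 − 0.28010)/3 = 1.84147
T_{2}^{(1)} = 1.47592 + (1.47592 − 1.45113)/3 = 1.48418
T_{2}^{(2)} = 1.48418 + (1.48418 − 1.84147)/15 = 1.46036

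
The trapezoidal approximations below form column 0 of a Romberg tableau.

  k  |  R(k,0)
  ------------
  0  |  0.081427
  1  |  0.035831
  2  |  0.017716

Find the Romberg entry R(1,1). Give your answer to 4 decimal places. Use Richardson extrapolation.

0.0206

R(1,1) = 0.035831 + (0.035831 − 0.081427)/3 = 0.020632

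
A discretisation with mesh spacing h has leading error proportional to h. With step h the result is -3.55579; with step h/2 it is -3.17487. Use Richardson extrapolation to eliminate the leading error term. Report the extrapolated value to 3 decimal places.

-2.794

Extrapolated value = (2·A(h/2) − A(h)) / (2 − 1)
= (2·(-3.17487) − (-3.55579)) / 1
= -2.79395 / 1 = -2.79395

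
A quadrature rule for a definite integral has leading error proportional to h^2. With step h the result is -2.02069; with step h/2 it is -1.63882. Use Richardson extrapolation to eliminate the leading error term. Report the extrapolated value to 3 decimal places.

The leading error scales as h^2; refining by a factor of 2 reduces it by 2^2 = 4.
Extrapolated value = (4·A(h/2) − A(h)) / (4 − 1)
= (4·(-1.63882) − (-2.02069)) / 3
= -4.53459 / 3 = -1.51153

-1.512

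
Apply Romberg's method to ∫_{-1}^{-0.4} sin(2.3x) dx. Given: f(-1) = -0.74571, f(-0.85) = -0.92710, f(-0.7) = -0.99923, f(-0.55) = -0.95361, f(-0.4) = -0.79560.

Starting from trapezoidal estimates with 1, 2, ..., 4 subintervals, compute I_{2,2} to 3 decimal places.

I_{0,0} (trapezoid, 1 panel, h=0.6000): -0.46239
I_{1,0} (trapezoid, 2 panels, h=0.3000): -0.53097
I_{2,0} (trapezoid, 4 panels, h=0.1500): -0.54759
I_{1,1} = -0.53097 + (-0.53097 − (-0.46239))/3 = -0.55383
I_{2,1} = -0.54759 + (-0.54759 − (-0.53097))/3 = -0.55313
I_{2,2} = -0.55313 + (-0.55313 − (-0.55383))/15 = -0.55308

-0.553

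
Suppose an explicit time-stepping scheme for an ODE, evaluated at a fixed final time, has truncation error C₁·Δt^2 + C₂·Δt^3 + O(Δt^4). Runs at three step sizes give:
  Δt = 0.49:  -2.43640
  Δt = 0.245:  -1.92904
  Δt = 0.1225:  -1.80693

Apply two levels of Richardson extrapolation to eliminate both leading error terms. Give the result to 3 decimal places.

First eliminate the Δt^2 term (factor 2^2 = 4):
  B₁ = (4·(-1.92904) − (-2.43640))/3 = -1.75992
  B₂ = (4·(-1.80693) − (-1.92904))/3 = -1.76623
Then eliminate the Δt^3 term (factor 2^3 = 8):
  (8·(-1.76623) − (-1.75992))/7 = -1.76713

-1.767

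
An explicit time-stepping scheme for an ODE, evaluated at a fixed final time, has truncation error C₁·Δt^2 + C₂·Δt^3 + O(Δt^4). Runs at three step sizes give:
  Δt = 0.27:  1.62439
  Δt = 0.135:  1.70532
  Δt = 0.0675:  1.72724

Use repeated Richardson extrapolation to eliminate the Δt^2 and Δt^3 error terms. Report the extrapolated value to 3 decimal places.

First eliminate the Δt^2 term (factor 2^2 = 4):
  B₁ = (4·1.70532 − 1.62439)/3 = 1.73230
  B₂ = (4·1.72724 − 1.70532)/3 = 1.73455
Then eliminate the Δt^3 term (factor 2^3 = 8):
  (8·1.73455 − 1.73230)/7 = 1.73487

1.735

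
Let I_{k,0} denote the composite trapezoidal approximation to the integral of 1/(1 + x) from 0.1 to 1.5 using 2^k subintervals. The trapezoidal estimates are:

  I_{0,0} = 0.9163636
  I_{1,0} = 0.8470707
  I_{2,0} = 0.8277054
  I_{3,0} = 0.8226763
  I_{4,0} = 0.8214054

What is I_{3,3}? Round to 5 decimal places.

Richardson extrapolation on the trapezoidal column (denominator 4−1=3):
I_{1,1} = 0.8470707 + (0.8470707 − 0.9163636)/3 = 0.8239731
I_{2,1} = (4·0.8277054 − 0.8470707) / 3 = 0.8212503
I_{3,1} = (4·0.8226763 − 0.8277054) / 3 = 0.8209999
I_{2,2} = 0.8212503 + (0.8212503 − 0.8239731)/15 = 0.8210688
I_{3,2} = (16·0.8209999 − 0.8212503) / 15 = 0.8209832
I_{3,3} = (64·0.8209832 − 0.8210688) / 63 = 0.8209818
(Column j=1 coincides with Simpson's rule on the same nodes.)

0.82098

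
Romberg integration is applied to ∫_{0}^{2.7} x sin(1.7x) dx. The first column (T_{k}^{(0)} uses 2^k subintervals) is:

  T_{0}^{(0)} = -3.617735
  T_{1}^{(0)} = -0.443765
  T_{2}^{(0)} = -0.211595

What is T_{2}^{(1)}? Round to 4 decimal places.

Richardson extrapolation on the trapezoidal column (denominator 4−1=3):
T_{2}^{(1)} = (4·(-0.211595) − (-0.443765)) / 3 = -0.134205

-0.1342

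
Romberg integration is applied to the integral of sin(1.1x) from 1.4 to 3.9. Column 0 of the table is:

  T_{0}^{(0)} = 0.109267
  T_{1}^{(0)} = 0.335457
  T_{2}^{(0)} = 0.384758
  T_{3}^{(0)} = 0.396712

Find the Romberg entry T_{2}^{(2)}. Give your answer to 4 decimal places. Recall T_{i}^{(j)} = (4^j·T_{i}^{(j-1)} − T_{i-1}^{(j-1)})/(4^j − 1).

0.4005

Richardson extrapolation on the trapezoidal column (denominator 4−1=3):
T_{1}^{(1)} = (4·0.335457 − 0.109267) / 3 = 0.410854
T_{2}^{(1)} = (4·0.384758 − 0.335457) / 3 = 0.401192
T_{2}^{(2)} = 0.401192 + (0.401192 − 0.410854)/15 = 0.400548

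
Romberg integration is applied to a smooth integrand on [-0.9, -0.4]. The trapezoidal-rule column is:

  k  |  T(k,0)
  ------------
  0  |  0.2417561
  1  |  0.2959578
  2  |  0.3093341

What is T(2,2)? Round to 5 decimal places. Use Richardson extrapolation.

Richardson extrapolation on the trapezoidal column (denominator 4−1=3):
T(1,1) = (4·0.2959578 − 0.2417561) / 3 = 0.3140250
T(2,1) = (4·0.3093341 − 0.2959578) / 3 = 0.3137929
T(2,2) = 0.3137929 + (0.3137929 − 0.3140250)/15 = 0.3137774

0.31378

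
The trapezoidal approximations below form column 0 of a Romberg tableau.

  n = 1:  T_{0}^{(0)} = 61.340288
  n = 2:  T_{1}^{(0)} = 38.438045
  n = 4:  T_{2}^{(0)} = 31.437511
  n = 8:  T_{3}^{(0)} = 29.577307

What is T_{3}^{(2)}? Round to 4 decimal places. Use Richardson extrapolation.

28.9475

Richardson extrapolation on the trapezoidal column (denominator 4−1=3):
T_{2}^{(1)} = 31.437511 + (31.437511 − 38.438045)/3 = 29.104000
T_{3}^{(1)} = 29.577307 + (29.577307 − 31.437511)/3 = 28.957239
T_{3}^{(2)} = (16·28.957239 − 29.104000) / 15 = 28.947455
(Column j=1 coincides with Simpson's rule on the same nodes.)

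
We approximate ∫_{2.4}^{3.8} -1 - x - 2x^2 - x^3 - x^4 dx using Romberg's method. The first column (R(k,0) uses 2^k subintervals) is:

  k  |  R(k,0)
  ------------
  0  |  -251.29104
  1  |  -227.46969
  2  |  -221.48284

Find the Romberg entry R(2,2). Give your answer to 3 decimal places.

-219.484

Richardson extrapolation on the trapezoidal column (denominator 4−1=3):
R(1,1) = -227.46969 + (-227.46969 − (-251.29104))/3 = -219.52924
R(2,1) = (4·(-221.48284) − (-227.46969)) / 3 = -219.48722
R(2,2) = (16·(-219.48722) − (-219.52924)) / 15 = -219.48442
(Column j=1 coincides with Simpson's rule on the same nodes.)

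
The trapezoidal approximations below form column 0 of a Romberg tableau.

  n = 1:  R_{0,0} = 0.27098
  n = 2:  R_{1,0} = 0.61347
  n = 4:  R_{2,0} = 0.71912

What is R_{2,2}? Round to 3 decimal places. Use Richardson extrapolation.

0.756

Richardson extrapolation on the trapezoidal column (denominator 4−1=3):
R_{1,1} = (4·0.61347 − 0.27098) / 3 = 0.72763
R_{2,1} = 0.71912 + (0.71912 − 0.61347)/3 = 0.75434
R_{2,2} = 0.75434 + (0.75434 − 0.72763)/15 = 0.75612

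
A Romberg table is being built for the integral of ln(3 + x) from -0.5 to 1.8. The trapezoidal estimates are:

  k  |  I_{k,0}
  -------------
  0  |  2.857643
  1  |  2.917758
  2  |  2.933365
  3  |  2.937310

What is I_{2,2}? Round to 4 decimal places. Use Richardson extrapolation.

I_{1,1} = 2.917758 + (2.917758 − 2.857643)/3 = 2.937796
I_{2,1} = (4·2.933365 − 2.917758) / 3 = 2.938567
I_{2,2} = 2.938567 + (2.938567 − 2.937796)/15 = 2.938618

2.9386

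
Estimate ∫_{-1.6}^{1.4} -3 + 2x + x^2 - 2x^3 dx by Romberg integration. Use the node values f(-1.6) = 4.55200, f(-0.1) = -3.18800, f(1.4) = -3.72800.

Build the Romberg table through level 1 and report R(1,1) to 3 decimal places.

-5.964

R(0,0) (trapezoid, 1 panel, h=3.0000): 1.23600
R(1,0) (trapezoid, 2 panels, h=1.5000): -4.16400
R(1,1) = -4.16400 + (-4.16400 − 1.23600)/3 = -5.96400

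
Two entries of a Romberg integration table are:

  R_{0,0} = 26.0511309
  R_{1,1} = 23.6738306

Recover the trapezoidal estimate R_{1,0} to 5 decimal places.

From R_{1,1} = (4·R_{1,0} − R_{0,0})/3, solve for R_{1,0}:
4·R_{1,0} = 3·23.6738306 + 26.0511309 = 97.0726227
R_{1,0} = 24.2681557

24.26816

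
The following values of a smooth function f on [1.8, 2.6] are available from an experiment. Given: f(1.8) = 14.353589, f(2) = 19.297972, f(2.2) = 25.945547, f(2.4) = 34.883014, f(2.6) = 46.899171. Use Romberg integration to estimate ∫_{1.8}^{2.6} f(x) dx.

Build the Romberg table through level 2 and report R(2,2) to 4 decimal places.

R(0,0) (trapezoid, 1 panel, h=0.8000): 24.501104
R(1,0) (trapezoid, 2 panels, h=0.4000): 22.628771
R(2,0) (trapezoid, 4 panels, h=0.2000): 22.150583
R(1,1) = 22.628771 + (22.628771 − 24.501104)/3 = 22.004660
R(2,1) = 22.150583 + (22.150583 − 22.628771)/3 = 21.991187
R(2,2) = 21.991187 + (21.991187 − 22.004660)/15 = 21.990289

21.9903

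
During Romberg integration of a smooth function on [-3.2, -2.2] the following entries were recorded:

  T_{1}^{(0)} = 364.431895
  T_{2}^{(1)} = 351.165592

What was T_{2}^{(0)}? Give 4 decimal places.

From T_{2}^{(1)} = (4·T_{2}^{(0)} − T_{1}^{(0)})/3, solve for T_{2}^{(0)}:
4·T_{2}^{(0)} = 3·351.165592 + 364.431895 = 1417.928671
T_{2}^{(0)} = 354.482168

354.4822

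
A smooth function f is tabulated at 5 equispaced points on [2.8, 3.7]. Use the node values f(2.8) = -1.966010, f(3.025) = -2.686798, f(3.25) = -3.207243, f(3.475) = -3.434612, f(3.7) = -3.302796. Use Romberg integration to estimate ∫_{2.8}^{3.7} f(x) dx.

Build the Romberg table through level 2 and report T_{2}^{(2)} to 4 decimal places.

-2.7125

T_{0}^{(0)} (trapezoid, 1 panel, h=0.9000): -2.370963
T_{1}^{(0)} (trapezoid, 2 panels, h=0.4500): -2.628741
T_{2}^{(0)} (trapezoid, 4 panels, h=0.2250): -2.691688
T_{1}^{(1)} = -2.628741 + (-2.628741 − (-2.370963))/3 = -2.714667
T_{2}^{(1)} = -2.691688 + (-2.691688 − (-2.628741))/3 = -2.712670
T_{2}^{(2)} = -2.712670 + (-2.712670 − (-2.714667))/15 = -2.712537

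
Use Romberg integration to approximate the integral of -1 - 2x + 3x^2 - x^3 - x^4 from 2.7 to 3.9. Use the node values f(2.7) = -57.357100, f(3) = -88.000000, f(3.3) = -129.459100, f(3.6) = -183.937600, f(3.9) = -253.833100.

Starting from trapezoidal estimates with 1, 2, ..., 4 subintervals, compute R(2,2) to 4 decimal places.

R(0,0) (trapezoid, 1 panel, h=1.2000): -186.714120
R(1,0) (trapezoid, 2 panels, h=0.6000): -171.032520
R(2,0) (trapezoid, 4 panels, h=0.3000): -167.097540
R(1,1) = -171.032520 + (-171.032520 − (-186.714120))/3 = -165.805320
R(2,1) = -167.097540 + (-167.097540 − (-171.032520))/3 = -165.785880
R(2,2) = -165.785880 + (-165.785880 − (-165.805320))/15 = -165.784584

-165.7846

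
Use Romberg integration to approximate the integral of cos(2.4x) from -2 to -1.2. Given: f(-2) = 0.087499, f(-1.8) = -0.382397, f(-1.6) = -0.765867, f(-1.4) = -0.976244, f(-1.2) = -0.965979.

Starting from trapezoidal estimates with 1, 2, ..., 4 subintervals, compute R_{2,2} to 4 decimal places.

R_{0,0} (trapezoid, 1 panel, h=0.8000): -0.351392
R_{1,0} (trapezoid, 2 panels, h=0.4000): -0.482043
R_{2,0} (trapezoid, 4 panels, h=0.2000): -0.512750
R_{1,1} = -0.482043 + (-0.482043 − (-0.351392))/3 = -0.525593
R_{2,1} = -0.512750 + (-0.512750 − (-0.482043))/3 = -0.522986
R_{2,2} = -0.522986 + (-0.522986 − (-0.525593))/15 = -0.522812

-0.5228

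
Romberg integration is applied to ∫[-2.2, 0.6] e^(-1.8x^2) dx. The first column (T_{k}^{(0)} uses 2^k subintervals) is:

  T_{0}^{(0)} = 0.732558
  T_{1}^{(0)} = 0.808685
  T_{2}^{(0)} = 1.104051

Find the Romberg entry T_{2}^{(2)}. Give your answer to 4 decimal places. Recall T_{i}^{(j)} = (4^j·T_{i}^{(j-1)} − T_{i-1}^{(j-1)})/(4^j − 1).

1.2271

Richardson extrapolation on the trapezoidal column (denominator 4−1=3):
T_{1}^{(1)} = 0.808685 + (0.808685 − 0.732558)/3 = 0.834061
T_{2}^{(1)} = 1.104051 + (1.104051 − 0.808685)/3 = 1.202506
T_{2}^{(2)} = (16·1.202506 − 0.834061) / 15 = 1.227069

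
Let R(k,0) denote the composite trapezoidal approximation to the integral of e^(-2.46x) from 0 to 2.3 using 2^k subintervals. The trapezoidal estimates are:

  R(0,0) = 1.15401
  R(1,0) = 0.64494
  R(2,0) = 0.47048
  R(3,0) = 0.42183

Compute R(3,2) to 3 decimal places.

0.405

R(2,1) = 0.47048 + (0.47048 − 0.64494)/3 = 0.41233
R(3,1) = (4·0.42183 − 0.47048) / 3 = 0.40561
R(3,2) = 0.40561 + (0.40561 − 0.41233)/15 = 0.40516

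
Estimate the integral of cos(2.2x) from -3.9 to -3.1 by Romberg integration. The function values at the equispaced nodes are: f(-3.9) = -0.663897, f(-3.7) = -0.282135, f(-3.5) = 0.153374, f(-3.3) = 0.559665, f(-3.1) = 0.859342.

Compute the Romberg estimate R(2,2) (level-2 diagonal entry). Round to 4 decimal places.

R(0,0) (trapezoid, 1 panel, h=0.8000): 0.078178
R(1,0) (trapezoid, 2 panels, h=0.4000): 0.100439
R(2,0) (trapezoid, 4 panels, h=0.2000): 0.105725
R(1,1) = 0.100439 + (0.100439 − 0.078178)/3 = 0.107859
R(2,1) = 0.105725 + (0.105725 − 0.100439)/3 = 0.107487
R(2,2) = 0.107487 + (0.107487 − 0.107859)/15 = 0.107462

0.1075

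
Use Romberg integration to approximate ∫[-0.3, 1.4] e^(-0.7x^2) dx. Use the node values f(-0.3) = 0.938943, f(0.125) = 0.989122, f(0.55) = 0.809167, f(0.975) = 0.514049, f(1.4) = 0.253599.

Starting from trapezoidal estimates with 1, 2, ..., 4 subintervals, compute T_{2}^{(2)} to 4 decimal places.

T_{0}^{(0)} (trapezoid, 1 panel, h=1.7000): 1.013661
T_{1}^{(0)} (trapezoid, 2 panels, h=0.8500): 1.194622
T_{2}^{(0)} (trapezoid, 4 panels, h=0.4250): 1.236159
T_{1}^{(1)} = 1.194622 + (1.194622 − 1.013661)/3 = 1.254942
T_{2}^{(1)} = 1.236159 + (1.236159 − 1.194622)/3 = 1.250005
T_{2}^{(2)} = 1.250005 + (1.250005 − 1.254942)/15 = 1.249676

1.2497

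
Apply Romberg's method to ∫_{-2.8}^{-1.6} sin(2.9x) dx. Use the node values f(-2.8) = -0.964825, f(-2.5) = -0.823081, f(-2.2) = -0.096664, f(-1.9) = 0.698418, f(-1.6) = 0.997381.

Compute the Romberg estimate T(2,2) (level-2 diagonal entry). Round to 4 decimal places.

-0.0656

T(0,0) (trapezoid, 1 panel, h=1.2000): 0.019534
T(1,0) (trapezoid, 2 panels, h=0.6000): -0.048232
T(2,0) (trapezoid, 4 panels, h=0.3000): -0.061515
T(1,1) = -0.048232 + (-0.048232 − 0.019534)/3 = -0.070821
T(2,1) = -0.061515 + (-0.061515 − (-0.048232))/3 = -0.065943
T(2,2) = -0.065943 + (-0.065943 − (-0.070821))/15 = -0.065618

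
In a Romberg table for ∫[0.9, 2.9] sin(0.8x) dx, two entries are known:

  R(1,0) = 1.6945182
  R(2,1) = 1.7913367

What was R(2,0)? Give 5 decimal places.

1.76713

From R(2,1) = (4·R(2,0) − R(1,0))/3, solve for R(2,0):
4·R(2,0) = 3·1.7913367 + 1.6945182 = 7.0685283
R(2,0) = 1.7671321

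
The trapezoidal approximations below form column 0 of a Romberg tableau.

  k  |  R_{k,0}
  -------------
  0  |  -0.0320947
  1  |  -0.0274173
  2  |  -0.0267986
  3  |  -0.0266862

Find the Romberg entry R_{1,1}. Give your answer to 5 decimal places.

-0.02586

R_{1,1} = (4·(-0.0274173) − (-0.0320947)) / 3 = -0.0258582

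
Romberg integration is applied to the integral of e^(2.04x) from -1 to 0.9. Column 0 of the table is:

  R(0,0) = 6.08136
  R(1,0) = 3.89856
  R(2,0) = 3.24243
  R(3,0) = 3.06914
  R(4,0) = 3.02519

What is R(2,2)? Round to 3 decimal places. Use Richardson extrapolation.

Richardson extrapolation on the trapezoidal column (denominator 4−1=3):
R(1,1) = (4·3.89856 − 6.08136) / 3 = 3.17096
R(2,1) = (4·3.24243 − 3.89856) / 3 = 3.02372
R(2,2) = (16·3.02372 − 3.17096) / 15 = 3.01390
(Column j=1 coincides with Simpson's rule on the same nodes.)

3.014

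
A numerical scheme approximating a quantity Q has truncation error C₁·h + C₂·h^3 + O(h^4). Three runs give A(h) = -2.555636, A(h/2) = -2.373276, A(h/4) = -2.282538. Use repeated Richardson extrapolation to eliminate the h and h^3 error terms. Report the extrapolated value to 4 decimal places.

-2.1919

First eliminate the h term (factor 2^1 = 2):
  B₁ = (2·(-2.373276) − (-2.555636))/1 = -2.190916
  B₂ = (2·(-2.282538) − (-2.373276))/1 = -2.191800
Then eliminate the h^3 term (factor 2^3 = 8):
  (8·(-2.191800) − (-2.190916))/7 = -2.191926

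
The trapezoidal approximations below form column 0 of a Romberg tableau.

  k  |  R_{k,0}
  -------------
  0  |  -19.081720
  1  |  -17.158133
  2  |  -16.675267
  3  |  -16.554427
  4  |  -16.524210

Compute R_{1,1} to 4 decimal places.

-16.5169

Richardson extrapolation on the trapezoidal column (denominator 4−1=3):
R_{1,1} = -17.158133 + (-17.158133 − (-19.081720))/3 = -16.516937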